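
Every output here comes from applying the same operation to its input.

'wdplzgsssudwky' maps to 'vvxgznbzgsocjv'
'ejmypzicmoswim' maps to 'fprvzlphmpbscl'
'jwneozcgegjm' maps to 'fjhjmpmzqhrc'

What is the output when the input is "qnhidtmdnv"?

The transformation: swap the front and back halves of the string, then shift every letter 3 places forward in the alphabet (wrapping around).
"qnhidtmdnv" → "wpgqytqklg".

wpgqytqklg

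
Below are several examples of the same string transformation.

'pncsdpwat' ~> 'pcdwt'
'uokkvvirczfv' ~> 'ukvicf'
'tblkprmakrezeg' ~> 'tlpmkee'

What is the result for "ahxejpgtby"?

axjgb

In each case the input is transformed by: keep every other character starting from the first (positions 1st, 3rd, 5th, ...).
So "ahxejpgtby" becomes "axjgb".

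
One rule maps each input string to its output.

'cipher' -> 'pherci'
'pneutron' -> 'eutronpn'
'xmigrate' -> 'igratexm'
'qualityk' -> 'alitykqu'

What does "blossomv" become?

ossomvbl

Looking at the pairs, the operation is to move the first 2 characters to the end (rotate left by 2).
So "blossomv" becomes "ossomvbl".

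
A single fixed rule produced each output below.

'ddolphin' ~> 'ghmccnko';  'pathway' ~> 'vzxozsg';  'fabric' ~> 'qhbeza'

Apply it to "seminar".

In each case the input is transformed by: shift every letter 1 place backward in the alphabet (wrapping around), then move the last 3 characters to the front (rotate right by 3).
Applying both steps to "seminar": "rdlhmzq", then "mzqrdlh".

mzqrdlh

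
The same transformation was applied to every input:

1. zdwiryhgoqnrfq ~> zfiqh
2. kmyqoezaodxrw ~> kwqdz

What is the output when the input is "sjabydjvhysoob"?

sobyj

The rule is to keep one character in every 3, starting at position 1 (positions 1st, 4th, 7th, ...), then take characters alternately from the front and the back (1st, last, 2nd, 2nd-last, ...).
So "sjabydjvhysoob" becomes "sobyj".
(Check on "kmyqoezaodxrw": → "kqzdw" → "kwqdz" ✓)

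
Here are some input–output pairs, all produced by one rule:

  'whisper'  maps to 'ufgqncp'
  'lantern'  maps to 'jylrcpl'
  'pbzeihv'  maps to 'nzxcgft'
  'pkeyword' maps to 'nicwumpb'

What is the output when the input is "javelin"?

hytcjgl

Looking at the pairs, the operation is to shift every letter 2 places backward in the alphabet (wrapping around).
For "javelin" the result is "hytcjgl".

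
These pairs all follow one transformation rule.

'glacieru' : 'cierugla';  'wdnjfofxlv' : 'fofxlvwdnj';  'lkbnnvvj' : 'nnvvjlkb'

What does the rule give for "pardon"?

rdonpa

The transformation: swap the front and back halves of the string, then move the last character to the front.
For "pardon", step one produces "donpar"; step two turns that into "rdonpa".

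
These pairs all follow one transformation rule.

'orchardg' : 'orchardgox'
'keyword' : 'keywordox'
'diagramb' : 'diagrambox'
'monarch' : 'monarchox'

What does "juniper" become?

juniperox

In each case the input is transformed by: append "ox".
Doing the same to "juniper": "juniperox".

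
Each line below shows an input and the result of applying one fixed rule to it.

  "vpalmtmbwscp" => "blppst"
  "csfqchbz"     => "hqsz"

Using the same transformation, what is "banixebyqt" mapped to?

aeity

Looking at the pairs, the operation is to keep every other character starting from the second (positions 2nd, 4th, 6th, ...), then sort the characters into alphabetical order.
For "banixebyqt", step one produces "aieyt"; step two turns that into "aeity".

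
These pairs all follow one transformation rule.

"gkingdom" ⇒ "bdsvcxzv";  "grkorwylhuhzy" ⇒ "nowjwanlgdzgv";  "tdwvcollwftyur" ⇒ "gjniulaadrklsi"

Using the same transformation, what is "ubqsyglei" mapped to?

xtavnhfqj

The transformation: shift every letter 11 places backward in the alphabet (wrapping around), then reverse the string.
Working it through for "ubqsyglei": intermediate "jqfhnvatx", final "xtavnhfqj".
(Check on "tdwvcollwftyur": → "islkrdaaluinjg" → "gjniulaadrklsi" ✓)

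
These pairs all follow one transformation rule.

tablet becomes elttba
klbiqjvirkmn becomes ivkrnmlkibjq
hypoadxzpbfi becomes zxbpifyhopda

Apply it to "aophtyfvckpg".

vfkcgpoahpyt

Each output is the input with this applied: swap the front and back halves of the string, then swap each adjacent pair of characters (1↔2, 3↔4, ...).
Working it through for "aophtyfvckpg": intermediate "fvckpgaophty", final "vfkcgpoahpyt".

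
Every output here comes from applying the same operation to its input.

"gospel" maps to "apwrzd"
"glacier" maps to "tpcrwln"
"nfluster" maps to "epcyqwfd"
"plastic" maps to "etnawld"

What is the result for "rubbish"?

tdscfmm

The pattern: move the last 3 characters to the front (rotate right by 3), then shift every letter 11 places forward in the alphabet (wrapping around).
For "rubbish" the result is "tdscfmm".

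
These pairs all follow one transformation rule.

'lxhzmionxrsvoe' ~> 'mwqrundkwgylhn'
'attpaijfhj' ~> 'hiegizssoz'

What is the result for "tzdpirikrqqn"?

hjqppmsycohq

What's happening: swap the front and back halves of the string, then shift every letter 1 place backward in the alphabet (wrapping around).
Starting from "tzdpirikrqqn": after the first operation, "ikrqqntzdpir"; after the second, "hjqppmsycohq".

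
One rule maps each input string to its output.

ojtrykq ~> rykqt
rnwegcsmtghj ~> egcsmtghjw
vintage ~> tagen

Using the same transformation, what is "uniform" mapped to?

formi

The transformation: delete the first 2 characters, then move the first character to the end.
Working it through for "uniform": intermediate "iform", final "formi".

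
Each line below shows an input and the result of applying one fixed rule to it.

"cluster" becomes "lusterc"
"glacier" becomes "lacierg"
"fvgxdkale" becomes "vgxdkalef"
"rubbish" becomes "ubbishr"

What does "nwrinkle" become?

wrinklen

The rule is to move the first character to the end.
Applying that to "nwrinkle" gives "wrinklen".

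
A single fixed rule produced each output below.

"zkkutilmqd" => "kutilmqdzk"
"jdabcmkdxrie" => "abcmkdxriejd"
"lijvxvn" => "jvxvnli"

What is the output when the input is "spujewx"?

In each case the input is transformed by: move the first 2 characters to the end (rotate left by 2).
For "spujewx" the result is "ujewxsp".

ujewxsp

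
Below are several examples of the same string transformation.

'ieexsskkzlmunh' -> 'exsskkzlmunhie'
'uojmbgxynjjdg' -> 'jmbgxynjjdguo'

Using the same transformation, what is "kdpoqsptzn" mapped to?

The transformation: move the first 2 characters to the end (rotate left by 2).
On "kdpoqsptzn" that produces "poqsptznkd".

poqsptznkd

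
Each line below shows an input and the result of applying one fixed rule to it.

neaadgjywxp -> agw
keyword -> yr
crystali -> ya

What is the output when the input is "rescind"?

sn

What's happening: keep one character in every 3, starting at position 3 (positions 3rd, 6th, 9th, ...).
Applying that to "rescind" gives "sn".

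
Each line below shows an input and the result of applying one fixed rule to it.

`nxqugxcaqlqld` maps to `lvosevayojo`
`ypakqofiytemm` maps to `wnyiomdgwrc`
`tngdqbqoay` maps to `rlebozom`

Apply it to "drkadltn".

Each output is the input with this applied: shift every letter 2 places backward in the alphabet (wrapping around), then delete the last 2 characters.
For "drkadltn", step one produces "bpiybjrl"; step two turns that into "bpiybj".

bpiybj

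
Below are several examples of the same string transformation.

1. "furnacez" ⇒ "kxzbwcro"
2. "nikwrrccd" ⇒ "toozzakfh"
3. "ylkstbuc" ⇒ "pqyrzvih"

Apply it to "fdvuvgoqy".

rsdlnvcas

Each output is the input with this applied: shift every letter 3 places backward in the alphabet (wrapping around), then move the first 3 characters to the end (rotate left by 3).
On "fdvuvgoqy": the first step gives "casrsdlnv", and the second then gives "rsdlnvcas".
(Check on "nikwrrccd": → "kfhtoozza" → "toozzakfh" ✓)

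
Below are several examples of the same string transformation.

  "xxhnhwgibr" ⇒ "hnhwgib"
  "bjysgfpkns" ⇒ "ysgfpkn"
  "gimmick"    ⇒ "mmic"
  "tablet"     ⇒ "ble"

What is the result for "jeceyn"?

The pattern: move the first 2 characters to the end (rotate left by 2), then delete the last 3 characters.
On "jeceyn" that produces "cey".

cey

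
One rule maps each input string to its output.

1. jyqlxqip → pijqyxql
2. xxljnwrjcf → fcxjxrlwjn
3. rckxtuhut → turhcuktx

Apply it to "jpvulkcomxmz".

zmjxpmvouclk

The rule is to move the last character to the front, then take characters alternately from the front and the back (1st, last, 2nd, 2nd-last, ...).
So "jpvulkcomxmz" becomes "zmjxpmvouclk".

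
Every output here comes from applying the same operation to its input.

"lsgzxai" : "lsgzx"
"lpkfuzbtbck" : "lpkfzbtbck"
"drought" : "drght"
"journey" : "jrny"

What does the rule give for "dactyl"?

dctyl

The transformation: remove every vowel.
So "dactyl" becomes "dctyl".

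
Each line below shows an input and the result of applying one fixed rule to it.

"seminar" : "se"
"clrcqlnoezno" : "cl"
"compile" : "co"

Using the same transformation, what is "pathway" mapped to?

pa

The transformation: keep only the first 2 characters.
Applying that to "pathway" gives "pa".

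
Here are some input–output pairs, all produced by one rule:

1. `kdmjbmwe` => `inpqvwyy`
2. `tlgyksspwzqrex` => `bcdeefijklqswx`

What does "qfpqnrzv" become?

In each case the input is transformed by: shift every letter 12 places forward in the alphabet (wrapping around), then sort the characters into alphabetical order.
For "qfpqnrzv" the result is "bccdhlrz".

bccdhlrz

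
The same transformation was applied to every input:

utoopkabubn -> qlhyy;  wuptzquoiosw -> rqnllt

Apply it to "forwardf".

ltoc

Looking at the pairs, the operation is to keep every other character starting from the second (positions 2nd, 4th, 6th, ...), then shift every letter 3 places backward in the alphabet (wrapping around).
Applying both steps to "forwardf": "owrf", then "ltoc".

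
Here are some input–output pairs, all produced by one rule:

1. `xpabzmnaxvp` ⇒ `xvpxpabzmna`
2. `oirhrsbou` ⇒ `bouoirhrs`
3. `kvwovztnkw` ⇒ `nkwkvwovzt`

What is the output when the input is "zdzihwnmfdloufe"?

The pattern: move the last 3 characters to the front (rotate right by 3).
"zdzihwnmfdloufe" → "ufezdzihwnmfdlo".

ufezdzihwnmfdlo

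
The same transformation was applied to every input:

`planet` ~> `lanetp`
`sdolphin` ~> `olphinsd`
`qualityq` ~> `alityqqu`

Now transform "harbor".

arborh

The transformation: move the last 2 characters to the front (rotate right by 2), then swap the front and back halves of the string.
So "harbor" becomes "arborh".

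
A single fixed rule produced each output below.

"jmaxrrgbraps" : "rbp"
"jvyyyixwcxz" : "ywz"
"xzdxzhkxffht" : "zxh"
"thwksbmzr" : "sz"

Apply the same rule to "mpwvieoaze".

In each case the input is transformed by: delete the first 2 characters, then keep one character in every 3, starting at position 3 (positions 3rd, 6th, 9th, ...).
"mpwvieoaze" → "ia".

ia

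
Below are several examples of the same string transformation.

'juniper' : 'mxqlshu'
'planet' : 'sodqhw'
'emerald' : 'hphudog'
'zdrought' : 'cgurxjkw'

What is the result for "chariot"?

Rule — shift every letter 3 places forward in the alphabet (wrapping around).
On "chariot" that produces "fkdulrw".

fkdulrw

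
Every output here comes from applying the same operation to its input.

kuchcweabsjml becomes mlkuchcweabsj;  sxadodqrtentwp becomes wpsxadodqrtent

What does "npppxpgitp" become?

The rule is to move the last 2 characters to the front (rotate right by 2).
So "npppxpgitp" becomes "tpnpppxpgi".

tpnpppxpgi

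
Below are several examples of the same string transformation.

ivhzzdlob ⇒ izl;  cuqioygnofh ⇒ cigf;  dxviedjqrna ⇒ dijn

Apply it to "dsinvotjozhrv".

dntzv

The pattern: keep one character in every 3, starting at position 1 (positions 1st, 4th, 7th, ...).
On "dsinvotjozhrv" that produces "dntzv".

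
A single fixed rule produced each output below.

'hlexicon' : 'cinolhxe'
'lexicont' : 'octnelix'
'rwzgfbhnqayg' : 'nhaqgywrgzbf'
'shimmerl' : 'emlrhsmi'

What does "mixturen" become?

runeimtx

The pattern: swap the front and back halves of the string, then swap each adjacent pair of characters (1↔2, 3↔4, ...).
On "mixturen": the first step gives "urenmixt", and the second then gives "runeimtx".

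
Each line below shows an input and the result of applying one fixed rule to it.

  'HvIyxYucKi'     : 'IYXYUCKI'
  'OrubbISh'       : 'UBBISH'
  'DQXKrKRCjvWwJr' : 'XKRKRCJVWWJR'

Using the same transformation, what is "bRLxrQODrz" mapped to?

LXRQODRZ

What's happening: delete the first 2 characters, then convert every letter to uppercase.
"bRLxrQODrz" → "LXRQODRZ".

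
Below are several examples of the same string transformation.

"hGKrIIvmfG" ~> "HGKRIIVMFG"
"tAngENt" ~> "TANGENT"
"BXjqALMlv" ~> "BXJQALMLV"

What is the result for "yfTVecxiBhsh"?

In each case the input is transformed by: convert every letter to uppercase.
Applying that to "yfTVecxiBhsh" gives "YFTVECXIBHSH".

YFTVECXIBHSH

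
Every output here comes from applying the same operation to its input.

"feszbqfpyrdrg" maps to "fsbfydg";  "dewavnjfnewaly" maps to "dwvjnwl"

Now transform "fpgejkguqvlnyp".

fgjgqly

What's happening: keep every other character starting from the first (positions 1st, 3rd, 5th, ...).
"fpgejkguqvlnyp" → "fgjgqly".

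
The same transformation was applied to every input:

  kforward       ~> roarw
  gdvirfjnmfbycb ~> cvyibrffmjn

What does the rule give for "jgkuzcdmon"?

okmudzc

The rule is to take characters alternately from the front and the back (1st, last, 2nd, 2nd-last, ...), then delete the first 3 characters.
Starting from "jgkuzcdmon": after the first operation, "jngokmudzc"; after the second, "okmudzc".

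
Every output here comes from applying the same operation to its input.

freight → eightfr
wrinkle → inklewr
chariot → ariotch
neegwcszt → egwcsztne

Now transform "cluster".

In each case the input is transformed by: move the first 2 characters to the end (rotate left by 2).
Doing the same to "cluster": "ustercl".

ustercl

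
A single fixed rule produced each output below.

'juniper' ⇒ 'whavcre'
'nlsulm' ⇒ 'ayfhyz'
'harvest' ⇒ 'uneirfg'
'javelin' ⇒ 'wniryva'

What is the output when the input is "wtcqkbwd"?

jgpdxojq

The transformation: shift every letter 13 places forward in the alphabet (wrapping around) — i.e. ROT13.
For "wtcqkbwd" the result is "jgpdxojq".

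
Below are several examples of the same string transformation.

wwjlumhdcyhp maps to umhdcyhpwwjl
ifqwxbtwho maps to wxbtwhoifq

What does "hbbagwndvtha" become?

The pattern: move the last 2 characters to the front (rotate right by 2), then swap the front and back halves of the string.
Applying both steps to "hbbagwndvtha": "hahbbagwndvt", then "gwndvthahbba".

gwndvthahbba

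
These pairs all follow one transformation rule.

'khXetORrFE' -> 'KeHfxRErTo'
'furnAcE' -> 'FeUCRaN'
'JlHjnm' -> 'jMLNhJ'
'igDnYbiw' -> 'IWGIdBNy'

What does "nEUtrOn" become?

In each case the input is transformed by: flip the case of every letter, then take characters alternately from the front and the back (1st, last, 2nd, 2nd-last, ...).
Doing the same to "nEUtrOn": "NNeouRT".

NNeouRT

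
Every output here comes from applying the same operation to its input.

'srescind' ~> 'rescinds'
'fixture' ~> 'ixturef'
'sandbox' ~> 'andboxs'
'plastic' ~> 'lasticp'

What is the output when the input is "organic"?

Rule — move the first character to the end.
"organic" → "rganico".

rganico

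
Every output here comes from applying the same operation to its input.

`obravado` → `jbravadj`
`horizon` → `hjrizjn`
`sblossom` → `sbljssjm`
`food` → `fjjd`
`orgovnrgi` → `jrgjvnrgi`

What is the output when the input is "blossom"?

Looking at the pairs, the operation is to replace every "o" with "j".
So "blossom" becomes "bljssjm".

bljssjm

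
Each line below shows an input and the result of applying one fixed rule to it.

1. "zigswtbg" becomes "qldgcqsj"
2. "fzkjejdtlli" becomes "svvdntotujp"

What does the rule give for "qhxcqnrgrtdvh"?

rfndbqbxamhra

In each case the input is transformed by: reverse the string, then shift every letter 10 places forward in the alphabet (wrapping around).
"qhxcqnrgrtdvh" → "rfndbqbxamhra".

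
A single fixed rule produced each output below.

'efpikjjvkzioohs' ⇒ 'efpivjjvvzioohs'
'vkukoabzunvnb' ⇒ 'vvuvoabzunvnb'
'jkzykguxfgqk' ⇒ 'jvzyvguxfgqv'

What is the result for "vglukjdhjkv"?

In each case the input is transformed by: replace every "k" with "v".
Applying that to "vglukjdhjkv" gives "vgluvjdhjvv".

vgluvjdhjvv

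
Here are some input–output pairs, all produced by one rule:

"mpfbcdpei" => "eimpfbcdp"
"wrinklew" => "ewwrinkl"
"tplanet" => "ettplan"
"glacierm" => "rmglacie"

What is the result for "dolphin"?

What's happening: move the last 2 characters to the front (rotate right by 2).
For "dolphin" the result is "indolph".

indolph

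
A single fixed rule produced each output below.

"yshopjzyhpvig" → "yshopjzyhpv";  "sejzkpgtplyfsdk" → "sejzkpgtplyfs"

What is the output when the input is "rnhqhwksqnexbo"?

The pattern: delete the last 2 characters.
For "rnhqhwksqnexbo" the result is "rnhqhwksqnex".

rnhqhwksqnex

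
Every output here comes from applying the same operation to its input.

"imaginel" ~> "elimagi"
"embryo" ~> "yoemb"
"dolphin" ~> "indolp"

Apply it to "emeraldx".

What's happening: move the last 2 characters to the front (rotate right by 2), then delete the last character.
For "emeraldx", step one produces "dxemeral"; step two turns that into "dxemera".

dxemera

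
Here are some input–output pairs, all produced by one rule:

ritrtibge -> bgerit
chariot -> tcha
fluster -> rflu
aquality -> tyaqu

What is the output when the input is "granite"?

The transformation: move the first 3 characters to the end (rotate left by 3), then delete the first 3 characters.
"granite" → "nitegra" → "egra".
(Check on "ritrtibge": → "rtibgerit" → "bgerit" ✓)

egra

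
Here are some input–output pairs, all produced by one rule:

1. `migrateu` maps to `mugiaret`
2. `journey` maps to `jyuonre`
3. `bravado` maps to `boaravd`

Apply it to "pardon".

pnraod

Each output is the input with this applied: move the last character to the front, then swap each adjacent pair of characters (1↔2, 3↔4, ...).
Working it through for "pardon": intermediate "npardo", final "pnraod".
(Check on "journey": → "yjourne" → "jyuonre" ✓)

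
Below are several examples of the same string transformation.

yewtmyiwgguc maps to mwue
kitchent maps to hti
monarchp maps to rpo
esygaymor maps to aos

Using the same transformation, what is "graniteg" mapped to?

igr

The pattern: keep one character in every 3, starting at position 2 (positions 2nd, 5th, 8th, ...), then move the first character to the end.
Applying both steps to "graniteg": "rig", then "igr".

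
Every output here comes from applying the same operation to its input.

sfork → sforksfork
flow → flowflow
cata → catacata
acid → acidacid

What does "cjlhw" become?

The transformation: write the whole string twice.
On "cjlhw" that produces "cjlhwcjlhw".

cjlhwcjlhw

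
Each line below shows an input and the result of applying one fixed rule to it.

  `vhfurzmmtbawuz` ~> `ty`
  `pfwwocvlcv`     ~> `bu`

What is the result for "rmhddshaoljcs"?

br

The pattern: shift every letter 1 place backward in the alphabet (wrapping around), then keep only the last 2 characters.
Working it through for "rmhddshaoljcs": intermediate "qlgccrgznkibr", final "br".
(Check on "pfwwocvlcv": → "oevvnbukbu" → "bu" ✓)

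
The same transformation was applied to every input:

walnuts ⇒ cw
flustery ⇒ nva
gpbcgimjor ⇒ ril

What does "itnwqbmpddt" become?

vsrv

In each case the input is transformed by: shift every letter 2 places forward in the alphabet (wrapping around), then keep one character in every 3, starting at position 2 (positions 2nd, 5th, 8th, ...).
Starting from "itnwqbmpddt": after the first operation, "kvpysdorffv"; after the second, "vsrv".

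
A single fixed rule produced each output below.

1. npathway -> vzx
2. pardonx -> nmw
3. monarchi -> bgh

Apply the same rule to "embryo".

qxn

What's happening: shift every letter 1 place backward in the alphabet (wrapping around), then keep only the last 3 characters.
Doing the same to "embryo": "qxn".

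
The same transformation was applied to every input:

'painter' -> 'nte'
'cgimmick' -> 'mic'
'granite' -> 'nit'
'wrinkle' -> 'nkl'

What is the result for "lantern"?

ter

Rule — move the last character to the front, then keep only the last 3 characters.
"lantern" → "ter".
(Check on "granite": → "egranit" → "nit" ✓)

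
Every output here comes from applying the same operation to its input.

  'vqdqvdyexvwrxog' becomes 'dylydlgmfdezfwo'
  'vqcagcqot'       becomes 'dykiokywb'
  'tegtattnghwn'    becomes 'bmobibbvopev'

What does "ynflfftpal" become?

gvntnnbxit

The rule is to shift every letter 8 places forward in the alphabet (wrapping around).
Applying that to "ynflfftpal" gives "gvntnnbxit".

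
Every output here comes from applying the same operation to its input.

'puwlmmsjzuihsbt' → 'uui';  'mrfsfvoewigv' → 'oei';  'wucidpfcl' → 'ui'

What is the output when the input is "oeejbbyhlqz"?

The pattern: keep only the vowels.
For "oeejbbyhlqz" the result is "oee".

oee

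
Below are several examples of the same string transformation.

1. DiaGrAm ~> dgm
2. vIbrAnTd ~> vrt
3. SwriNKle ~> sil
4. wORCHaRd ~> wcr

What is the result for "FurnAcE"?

Looking at the pairs, the operation is to keep one character in every 3, starting at position 1 (positions 1st, 4th, 7th, ...), then convert every letter to lowercase.
For "FurnAcE", step one produces "FnE"; step two turns that into "fne".

fne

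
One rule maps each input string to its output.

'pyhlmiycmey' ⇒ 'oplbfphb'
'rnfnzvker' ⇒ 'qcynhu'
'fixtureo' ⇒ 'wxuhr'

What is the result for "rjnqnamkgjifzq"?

Looking at the pairs, the operation is to shift every letter 3 places forward in the alphabet (wrapping around), then delete the first 3 characters.
For "rjnqnamkgjifzq", step one produces "umqtqdpnjmlict"; step two turns that into "tqdpnjmlict".

tqdpnjmlict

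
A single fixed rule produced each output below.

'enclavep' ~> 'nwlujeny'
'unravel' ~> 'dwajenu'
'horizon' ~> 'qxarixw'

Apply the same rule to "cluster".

ludbcna

The rule is to shift every letter 9 places forward in the alphabet (wrapping around).
Doing the same to "cluster": "ludbcna".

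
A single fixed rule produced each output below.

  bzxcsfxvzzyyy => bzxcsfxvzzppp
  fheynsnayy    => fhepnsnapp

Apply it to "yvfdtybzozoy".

pvfdtpbzozop

Rule — replace every "y" with "p".
For "yvfdtybzozoy" the result is "pvfdtpbzozop".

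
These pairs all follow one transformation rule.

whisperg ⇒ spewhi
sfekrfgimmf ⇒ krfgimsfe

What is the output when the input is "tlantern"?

ntetla

Looking at the pairs, the operation is to delete the last 2 characters, then move the first 3 characters to the end (rotate left by 3).
Starting from "tlantern": after the first operation, "tlante"; after the second, "ntetla".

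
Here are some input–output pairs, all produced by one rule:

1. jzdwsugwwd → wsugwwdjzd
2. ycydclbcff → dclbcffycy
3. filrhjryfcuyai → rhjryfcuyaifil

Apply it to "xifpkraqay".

pkraqayxif

The rule is to move the first 3 characters to the end (rotate left by 3).
Doing the same to "xifpkraqay": "pkraqayxif".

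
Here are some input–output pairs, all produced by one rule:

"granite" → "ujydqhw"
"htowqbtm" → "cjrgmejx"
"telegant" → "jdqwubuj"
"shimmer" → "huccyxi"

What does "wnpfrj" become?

Each output is the input with this applied: reverse the string, then shift every letter 10 places backward in the alphabet (wrapping around).
On "wnpfrj": the first step gives "jrfpnw", and the second then gives "zhvfdm".
(Check on "shimmer": → "remmihs" → "huccyxi" ✓)

zhvfdm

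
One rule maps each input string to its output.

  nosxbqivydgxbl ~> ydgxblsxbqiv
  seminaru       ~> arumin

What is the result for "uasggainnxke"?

nnxkesggai

The rule is to delete the first 2 characters, then swap the front and back halves of the string.
For "uasggainnxke" the result is "nnxkesggai".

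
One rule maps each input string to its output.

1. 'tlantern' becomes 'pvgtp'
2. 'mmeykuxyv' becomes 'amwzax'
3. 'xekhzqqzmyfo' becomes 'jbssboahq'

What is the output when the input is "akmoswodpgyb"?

Looking at the pairs, the operation is to shift every letter 2 places forward in the alphabet (wrapping around), then delete the first 3 characters.
On "akmoswodpgyb": the first step gives "cmoquyqfriad", and the second then gives "quyqfriad".

quyqfriad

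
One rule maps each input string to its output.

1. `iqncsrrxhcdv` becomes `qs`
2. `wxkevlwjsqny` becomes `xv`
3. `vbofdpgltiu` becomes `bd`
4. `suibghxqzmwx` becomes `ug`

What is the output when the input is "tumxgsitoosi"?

Each output is the input with this applied: keep one character in every 3, starting at position 2 (positions 2nd, 5th, 8th, ...), then delete the last 2 characters.
For "tumxgsitoosi", step one produces "ugts"; step two turns that into "ug".

ug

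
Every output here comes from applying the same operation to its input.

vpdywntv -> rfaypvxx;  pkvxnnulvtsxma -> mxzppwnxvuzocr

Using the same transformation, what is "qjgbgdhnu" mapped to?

lidifjpws

The pattern: move the first character to the end, then shift every letter 2 places forward in the alphabet (wrapping around).
Working it through for "qjgbgdhnu": intermediate "jgbgdhnuq", final "lidifjpws".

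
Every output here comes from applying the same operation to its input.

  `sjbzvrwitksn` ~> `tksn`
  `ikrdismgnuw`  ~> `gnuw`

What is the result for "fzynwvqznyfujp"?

What's happening: keep only the last 4 characters.
"fzynwvqznyfujp" → "fujp".

fujp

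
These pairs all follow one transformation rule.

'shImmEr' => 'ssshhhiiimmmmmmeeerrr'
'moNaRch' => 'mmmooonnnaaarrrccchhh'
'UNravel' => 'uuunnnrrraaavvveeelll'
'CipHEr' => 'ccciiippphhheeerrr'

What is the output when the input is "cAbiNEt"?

cccaaabbbiiinnneeettt

Rule — repeat every character 3 times, then convert every letter to lowercase.
"cAbiNEt" → "cccAAAbbbiiiNNNEEEttt" → "cccaaabbbiiinnneeettt".
(Check on "shImmEr": → "ssshhhIIImmmmmmEEErrr" → "ssshhhiiimmmmmmeeerrr" ✓)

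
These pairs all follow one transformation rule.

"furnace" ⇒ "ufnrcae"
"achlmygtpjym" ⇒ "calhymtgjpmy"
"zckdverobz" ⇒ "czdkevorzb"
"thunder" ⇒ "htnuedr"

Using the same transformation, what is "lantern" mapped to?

In each case the input is transformed by: swap each adjacent pair of characters (1↔2, 3↔4, ...).
Doing the same to "lantern": "altnren".

altnren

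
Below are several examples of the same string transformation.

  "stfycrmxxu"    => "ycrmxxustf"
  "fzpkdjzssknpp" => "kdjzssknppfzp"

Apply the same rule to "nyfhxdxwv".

hxdxwvnyf

The pattern: move the first 3 characters to the end (rotate left by 3).
"nyfhxdxwv" → "hxdxwvnyf".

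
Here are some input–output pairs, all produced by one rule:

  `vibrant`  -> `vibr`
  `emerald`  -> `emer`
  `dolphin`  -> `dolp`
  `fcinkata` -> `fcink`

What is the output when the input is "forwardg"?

What's happening: delete the last 3 characters.
On "forwardg" that produces "forwa".

forwa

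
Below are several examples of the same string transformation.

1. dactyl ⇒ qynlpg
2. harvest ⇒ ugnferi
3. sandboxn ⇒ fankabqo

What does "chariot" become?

pgubnve

Looking at the pairs, the operation is to take characters alternately from the front and the back (1st, last, 2nd, 2nd-last, ...), then shift every letter 13 places forward in the alphabet (wrapping around) — i.e. ROT13.
Doing the same to "chariot": "pgubnve".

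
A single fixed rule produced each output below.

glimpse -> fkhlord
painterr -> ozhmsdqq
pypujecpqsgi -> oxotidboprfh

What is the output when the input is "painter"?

Each output is the input with this applied: shift every letter 1 place backward in the alphabet (wrapping around).
For "painter" the result is "ozhmsdq".

ozhmsdq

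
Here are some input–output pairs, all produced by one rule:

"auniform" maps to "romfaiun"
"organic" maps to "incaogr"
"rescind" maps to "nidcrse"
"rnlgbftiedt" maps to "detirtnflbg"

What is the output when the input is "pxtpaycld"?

The rule is to move the last 2 characters to the front (rotate right by 2), then take characters alternately from the front and the back (1st, last, 2nd, 2nd-last, ...).
So "pxtpaycld" becomes "lcdypaxpt".

lcdypaxpt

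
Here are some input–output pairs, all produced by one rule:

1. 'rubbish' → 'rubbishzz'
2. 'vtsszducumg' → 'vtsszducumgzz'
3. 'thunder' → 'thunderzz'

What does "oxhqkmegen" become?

What's happening: append "zz".
So "oxhqkmegen" becomes "oxhqkmegenzz".

oxhqkmegenzz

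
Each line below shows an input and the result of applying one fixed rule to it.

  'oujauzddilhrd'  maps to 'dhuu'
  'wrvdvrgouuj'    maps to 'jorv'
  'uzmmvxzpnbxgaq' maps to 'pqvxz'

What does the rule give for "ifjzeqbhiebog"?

The pattern: keep one character in every 3, starting at position 2 (positions 2nd, 5th, 8th, ...), then sort the characters into alphabetical order.
Applying that to "ifjzeqbhiebog" gives "befh".

befh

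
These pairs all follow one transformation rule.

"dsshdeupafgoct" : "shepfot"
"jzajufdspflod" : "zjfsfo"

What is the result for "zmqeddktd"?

The pattern: keep every other character starting from the second (positions 2nd, 4th, 6th, ...).
Doing the same to "zmqeddktd": "medt".

medt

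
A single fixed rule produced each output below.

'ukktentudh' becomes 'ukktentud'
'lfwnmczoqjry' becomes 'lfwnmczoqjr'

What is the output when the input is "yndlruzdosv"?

yndlruzdos

Rule — delete the last character.
So "yndlruzdosv" becomes "yndlruzdos".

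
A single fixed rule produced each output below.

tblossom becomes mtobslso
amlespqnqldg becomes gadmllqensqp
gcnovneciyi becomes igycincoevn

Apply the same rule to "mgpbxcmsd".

What's happening: reverse the string, then take characters alternately from the front and the back (1st, last, 2nd, 2nd-last, ...).
Working it through for "mgpbxcmsd": intermediate "dsmcxbpgm", final "dmsgmpcbx".

dmsgmpcbx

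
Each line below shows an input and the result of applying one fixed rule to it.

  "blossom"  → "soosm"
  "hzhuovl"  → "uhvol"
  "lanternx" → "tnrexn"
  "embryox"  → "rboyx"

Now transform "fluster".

The transformation: delete the first 2 characters, then swap each adjacent pair of characters (1↔2, 3↔4, ...).
"fluster" → "suetr".
(Check on "lanternx": → "nternx" → "tnrexn" ✓)

suetr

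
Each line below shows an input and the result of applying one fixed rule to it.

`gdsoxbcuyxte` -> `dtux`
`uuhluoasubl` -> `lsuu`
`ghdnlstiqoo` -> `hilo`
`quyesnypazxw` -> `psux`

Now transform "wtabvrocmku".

ctuv

What's happening: keep one character in every 3, starting at position 2 (positions 2nd, 5th, 8th, ...), then sort the characters into alphabetical order.
On "wtabvrocmku": the first step gives "tvcu", and the second then gives "ctuv".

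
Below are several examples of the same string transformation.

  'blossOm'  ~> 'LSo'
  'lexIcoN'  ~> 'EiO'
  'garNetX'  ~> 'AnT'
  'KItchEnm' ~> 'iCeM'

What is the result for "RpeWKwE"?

PwW

Each output is the input with this applied: keep every other character starting from the second (positions 2nd, 4th, 6th, ...), then flip the case of every letter.
On "RpeWKwE": the first step gives "pWw", and the second then gives "PwW".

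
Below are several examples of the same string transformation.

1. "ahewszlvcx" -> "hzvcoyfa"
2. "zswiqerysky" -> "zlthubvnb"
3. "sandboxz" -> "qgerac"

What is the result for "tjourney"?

What's happening: shift every letter 3 places forward in the alphabet (wrapping around), then delete the first 2 characters.
Starting from "tjourney": after the first operation, "wmrxuqhb"; after the second, "rxuqhb".

rxuqhb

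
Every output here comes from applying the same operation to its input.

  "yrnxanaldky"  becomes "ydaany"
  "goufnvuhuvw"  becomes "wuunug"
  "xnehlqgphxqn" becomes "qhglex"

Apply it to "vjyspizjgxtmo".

otgzpyv

The transformation: keep every other character starting from the first (positions 1st, 3rd, 5th, ...), then reverse the string.
Starting from "vjyspizjgxtmo": after the first operation, "vypzgto"; after the second, "otgzpyv".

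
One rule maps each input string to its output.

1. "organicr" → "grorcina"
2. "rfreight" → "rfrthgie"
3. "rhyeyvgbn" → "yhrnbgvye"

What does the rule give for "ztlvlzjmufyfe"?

ltzefyfumjzlv

The rule is to reverse the string, then move the last 3 characters to the front (rotate right by 3).
Applying both steps to "ztlvlzjmufyfe": "efyfumjzlvltz", then "ltzefyfumjzlv".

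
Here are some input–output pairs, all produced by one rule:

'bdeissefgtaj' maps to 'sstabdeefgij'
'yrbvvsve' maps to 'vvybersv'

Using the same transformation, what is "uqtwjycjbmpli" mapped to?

uwybcijjlmpqt

Looking at the pairs, the operation is to sort the characters into alphabetical order, then move the last 3 characters to the front (rotate right by 3).
For "uqtwjycjbmpli", step one produces "bcijjlmpqtuwy"; step two turns that into "uwybcijjlmpqt".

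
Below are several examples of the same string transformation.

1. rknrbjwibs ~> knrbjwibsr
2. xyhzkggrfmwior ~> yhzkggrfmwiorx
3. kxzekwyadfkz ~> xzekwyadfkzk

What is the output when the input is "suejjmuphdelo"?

uejjmuphdelos

The rule is to move the first character to the end.
So "suejjmuphdelo" becomes "uejjmuphdelos".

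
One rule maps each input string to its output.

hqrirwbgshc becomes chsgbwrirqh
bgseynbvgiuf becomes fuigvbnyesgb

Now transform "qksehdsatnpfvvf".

fvvfpntasdheskq

What's happening: reverse the string.
"qksehdsatnpfvvf" → "fvvfpntasdheskq".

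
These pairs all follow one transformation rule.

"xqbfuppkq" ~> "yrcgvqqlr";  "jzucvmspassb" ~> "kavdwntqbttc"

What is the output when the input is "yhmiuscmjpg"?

zinjvtdnkqh

Each output is the input with this applied: shift every letter 1 place forward in the alphabet (wrapping around).
On "yhmiuscmjpg" that produces "zinjvtdnkqh".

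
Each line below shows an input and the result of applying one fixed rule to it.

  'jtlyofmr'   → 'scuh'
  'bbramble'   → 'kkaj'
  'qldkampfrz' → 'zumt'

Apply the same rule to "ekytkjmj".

What's happening: shift every letter 9 places forward in the alphabet (wrapping around), then keep only the first 4 characters.
Working it through for "ekytkjmj": intermediate "nthctsvs", final "nthc".
(Check on "bbramble": → "kkajvkun" → "kkaj" ✓)

nthc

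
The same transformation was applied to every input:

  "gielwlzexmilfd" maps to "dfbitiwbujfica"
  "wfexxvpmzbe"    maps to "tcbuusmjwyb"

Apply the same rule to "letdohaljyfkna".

The transformation: shift every letter 3 places backward in the alphabet (wrapping around).
So "letdohaljyfkna" becomes "ibqalexigvchkx".

ibqalexigvchkx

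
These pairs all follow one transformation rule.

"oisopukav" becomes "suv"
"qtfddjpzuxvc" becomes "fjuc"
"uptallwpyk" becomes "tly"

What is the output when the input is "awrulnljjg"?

The pattern: keep one character in every 3, starting at position 3 (positions 3rd, 6th, 9th, ...).
Applying that to "awrulnljjg" gives "rnj".

rnj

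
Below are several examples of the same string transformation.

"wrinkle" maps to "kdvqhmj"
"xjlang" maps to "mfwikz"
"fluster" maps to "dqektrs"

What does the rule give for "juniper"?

The transformation: move the last 2 characters to the front (rotate right by 2), then shift every letter 1 place backward in the alphabet (wrapping around).
Working it through for "juniper": intermediate "erjunip", final "dqitmho".

dqitmho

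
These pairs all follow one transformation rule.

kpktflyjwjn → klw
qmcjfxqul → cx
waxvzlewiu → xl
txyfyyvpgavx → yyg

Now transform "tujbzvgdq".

Rule — delete the last 2 characters, then keep one character in every 3, starting at position 3 (positions 3rd, 6th, 9th, ...).
Starting from "tujbzvgdq": after the first operation, "tujbzvg"; after the second, "jv".

jv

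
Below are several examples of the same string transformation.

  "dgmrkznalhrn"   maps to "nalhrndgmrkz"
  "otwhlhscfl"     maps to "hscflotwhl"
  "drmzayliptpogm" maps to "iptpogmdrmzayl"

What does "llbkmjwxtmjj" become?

Rule — swap the front and back halves of the string.
"llbkmjwxtmjj" → "wxtmjjllbkmj".

wxtmjjllbkmj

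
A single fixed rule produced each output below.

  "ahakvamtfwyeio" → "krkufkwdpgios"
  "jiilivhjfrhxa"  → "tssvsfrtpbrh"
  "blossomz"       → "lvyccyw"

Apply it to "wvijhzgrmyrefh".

gfstrjqbwibop

The transformation: delete the last character, then shift every letter 10 places forward in the alphabet (wrapping around).
Applying both steps to "wvijhzgrmyrefh": "wvijhzgrmyref", then "gfstrjqbwibop".
(Check on "blossomz": → "blossom" → "lvyccyw" ✓)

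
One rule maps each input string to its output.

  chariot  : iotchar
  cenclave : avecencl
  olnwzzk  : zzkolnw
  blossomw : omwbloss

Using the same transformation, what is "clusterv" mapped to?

Each output is the input with this applied: move the last 3 characters to the front (rotate right by 3).
On "clusterv" that produces "ervclust".

ervclust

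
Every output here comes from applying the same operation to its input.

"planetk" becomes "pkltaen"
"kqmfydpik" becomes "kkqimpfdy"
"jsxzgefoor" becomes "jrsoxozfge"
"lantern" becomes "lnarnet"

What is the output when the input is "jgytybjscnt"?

jtgnyctsyjb

The pattern: take characters alternately from the front and the back (1st, last, 2nd, 2nd-last, ...).
On "jgytybjscnt" that produces "jtgnyctsyjb".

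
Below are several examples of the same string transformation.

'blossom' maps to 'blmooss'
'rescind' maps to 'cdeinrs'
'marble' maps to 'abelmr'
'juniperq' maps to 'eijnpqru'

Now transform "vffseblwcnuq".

bcefflnqsuvw

Rule — sort the characters into alphabetical order.
So "vffseblwcnuq" becomes "bcefflnqsuvw".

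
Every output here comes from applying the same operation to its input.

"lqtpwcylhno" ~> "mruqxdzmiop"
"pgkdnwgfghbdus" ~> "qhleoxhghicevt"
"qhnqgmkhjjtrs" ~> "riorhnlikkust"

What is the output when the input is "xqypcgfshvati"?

The rule is to shift every letter 1 place forward in the alphabet (wrapping around).
So "xqypcgfshvati" becomes "yrzqdhgtiwbuj".

yrzqdhgtiwbuj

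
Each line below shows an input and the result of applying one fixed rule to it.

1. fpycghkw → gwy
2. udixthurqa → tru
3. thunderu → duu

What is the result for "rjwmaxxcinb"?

Looking at the pairs, the operation is to move the first 3 characters to the end (rotate left by 3), then keep one character in every 3, starting at position 2 (positions 2nd, 5th, 8th, ...).
For "rjwmaxxcinb", step one produces "maxxcinbrjw"; step two turns that into "acbw".
(Check on "thunderu": → "nderuthu" → "duu" ✓)

acbw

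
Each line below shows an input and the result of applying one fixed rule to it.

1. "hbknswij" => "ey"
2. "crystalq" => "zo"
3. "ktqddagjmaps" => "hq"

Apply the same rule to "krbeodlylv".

The pattern: shift every letter 3 places backward in the alphabet (wrapping around), then keep only the first 2 characters.
For "krbeodlylv", step one produces "hoyblaivis"; step two turns that into "ho".

ho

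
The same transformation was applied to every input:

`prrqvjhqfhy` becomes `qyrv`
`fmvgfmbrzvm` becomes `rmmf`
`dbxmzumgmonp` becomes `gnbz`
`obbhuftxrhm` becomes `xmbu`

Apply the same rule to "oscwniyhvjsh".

hssn

Rule — keep one character in every 3, starting at position 2 (positions 2nd, 5th, 8th, ...), then move the first 2 characters to the end (rotate left by 2).
For "oscwniyhvjsh", step one produces "snhs"; step two turns that into "hssn".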